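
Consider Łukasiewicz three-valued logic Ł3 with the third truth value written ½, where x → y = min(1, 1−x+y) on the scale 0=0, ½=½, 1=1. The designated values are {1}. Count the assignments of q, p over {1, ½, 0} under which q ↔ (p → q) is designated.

Of the 9 assignments, 5 give a value in {1}.

5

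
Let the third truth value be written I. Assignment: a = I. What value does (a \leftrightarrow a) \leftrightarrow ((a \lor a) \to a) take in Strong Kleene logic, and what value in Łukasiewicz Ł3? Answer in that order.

In Strong Kleene logic: a \leftrightarrow a = I \leftrightarrow I = I
a \lor a = I \lor I = I
(a \lor a) \to a = I \to I = I  [\lnot I \lor I]
(a \leftrightarrow a) \leftrightarrow ((a \lor a) \to a) = I \leftrightarrow I = I
In Łukasiewicz Ł3: a \leftrightarrow a = I \leftrightarrow I = true  [1 − |½−½|]
a \lor a = I \lor I = I
(a \lor a) \to a = I \to I = true
(a \leftrightarrow a) \leftrightarrow ((a \lor a) \to a) = true \leftrightarrow true = true
They differ because Strong Kleene logic and Łukasiewicz Ł3 treat I differently under implication.

I; true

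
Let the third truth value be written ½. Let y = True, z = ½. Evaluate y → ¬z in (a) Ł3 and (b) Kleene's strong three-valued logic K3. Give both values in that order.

In Ł3: ¬z = ¬½ = ½
y → ¬z = True → ½ = ½
In Kleene's strong three-valued logic K3: ¬z = ¬½ = ½
y → ¬z = True → ½ = ½

½; ½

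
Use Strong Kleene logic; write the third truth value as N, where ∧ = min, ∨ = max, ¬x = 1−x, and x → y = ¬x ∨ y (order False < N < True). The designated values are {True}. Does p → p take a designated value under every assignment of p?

Countermodel: p=N gives N, which is not designated.

No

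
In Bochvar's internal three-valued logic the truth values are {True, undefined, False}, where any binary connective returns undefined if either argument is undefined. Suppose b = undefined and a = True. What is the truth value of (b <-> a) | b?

b <-> a = undefined <-> True = undefined
(b <-> a) | b = undefined | undefined = undefined

undefined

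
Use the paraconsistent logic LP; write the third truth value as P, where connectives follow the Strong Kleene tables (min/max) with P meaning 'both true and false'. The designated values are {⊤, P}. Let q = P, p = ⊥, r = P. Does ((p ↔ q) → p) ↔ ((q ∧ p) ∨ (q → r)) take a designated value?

p ↔ q = ⊥ ↔ P = P
(p ↔ q) → p = P → ⊥ = P  [¬P ∨ ⊥]
q ∧ p = P ∧ ⊥ = ⊥
q → r = P → P = P
(q ∧ p) ∨ (q → r) = ⊥ ∨ P = P
((p ↔ q) → p) ↔ ((q ∧ p) ∨ (q → r)) = P ↔ P = P
P ∈ {⊤, P}.

Yes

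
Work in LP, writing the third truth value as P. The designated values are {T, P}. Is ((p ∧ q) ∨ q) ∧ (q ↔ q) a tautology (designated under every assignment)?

Countermodel: p=T, q=F gives F, which is not designated.

No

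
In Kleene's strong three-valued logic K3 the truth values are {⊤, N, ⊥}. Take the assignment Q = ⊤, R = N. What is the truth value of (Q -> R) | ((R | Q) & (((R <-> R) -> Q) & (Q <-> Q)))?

⊤

Q -> R = ⊤ -> N = N  [~⊤ | N]
R | Q = N | ⊤ = ⊤
R <-> R = N <-> N = N
(R <-> R) -> Q = N -> ⊤ = ⊤
Q <-> Q = ⊤ <-> ⊤ = ⊤
((R <-> R) -> Q) & (Q <-> Q) = ⊤ & ⊤ = ⊤
(R | Q) & (((R <-> R) -> Q) & (Q <-> Q)) = ⊤ & ⊤ = ⊤
(Q -> R) | ((R | Q) & (((R <-> R) -> Q) & (Q <-> Q))) = N | ⊤ = ⊤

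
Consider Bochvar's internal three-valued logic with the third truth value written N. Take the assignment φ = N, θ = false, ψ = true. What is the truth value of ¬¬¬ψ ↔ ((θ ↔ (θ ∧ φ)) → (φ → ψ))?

N

¬ψ = ¬true = false
¬¬ψ = ¬false = true
¬¬¬ψ = ¬true = false
θ ∧ φ = false ∧ N = N
θ ↔ (θ ∧ φ) = false ↔ N = N
φ → ψ = N → true = N
(θ ↔ (θ ∧ φ)) → (φ → ψ) = N → N = N
¬¬¬ψ ↔ ((θ ↔ (θ ∧ φ)) → (φ → ψ)) = false ↔ N = N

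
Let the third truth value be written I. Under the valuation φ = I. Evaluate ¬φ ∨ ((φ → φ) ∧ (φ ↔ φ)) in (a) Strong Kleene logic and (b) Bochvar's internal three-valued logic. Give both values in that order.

I; I

In Strong Kleene logic: ¬φ = ¬I = I
φ → φ = I → I = I  [¬I ∨ I]
φ ↔ φ = I ↔ I = I
(φ → φ) ∧ (φ ↔ φ) = I ∧ I = I
¬φ ∨ ((φ → φ) ∧ (φ ↔ φ)) = I ∨ I = I
In Bochvar's internal three-valued logic: ¬φ = ¬I = I
φ → φ = I → I = I  [any arg is the third value ⇒ result is the third value]
φ ↔ φ = I ↔ I = I
(φ → φ) ∧ (φ ↔ φ) = I ∧ I = I
¬φ ∨ ((φ → φ) ∧ (φ ↔ φ)) = I ∨ I = I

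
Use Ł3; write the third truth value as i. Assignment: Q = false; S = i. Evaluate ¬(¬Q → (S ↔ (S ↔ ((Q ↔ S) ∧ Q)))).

false

¬Q = ¬false = true
Q ↔ S = false ↔ i = i
(Q ↔ S) ∧ Q = i ∧ false = false
S ↔ ((Q ↔ S) ∧ Q) = i ↔ false = i
S ↔ (S ↔ ((Q ↔ S) ∧ Q)) = i ↔ i = true
¬Q → (S ↔ (S ↔ ((Q ↔ S) ∧ Q))) = true → true = true
¬(¬Q → (S ↔ (S ↔ ((Q ↔ S) ∧ Q)))) = ¬true = false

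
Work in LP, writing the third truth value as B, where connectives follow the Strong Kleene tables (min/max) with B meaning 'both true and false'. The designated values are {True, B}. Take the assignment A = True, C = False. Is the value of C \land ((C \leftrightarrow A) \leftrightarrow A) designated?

No

C \leftrightarrow A = False \leftrightarrow True = False
(C \leftrightarrow A) \leftrightarrow A = False \leftrightarrow True = False
C \land ((C \leftrightarrow A) \leftrightarrow A) = False \land False = False
False ∉ {True, B}.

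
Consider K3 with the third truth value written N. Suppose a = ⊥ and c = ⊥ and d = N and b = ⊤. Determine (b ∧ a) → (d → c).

⊤

b ∧ a = ⊤ ∧ ⊥ = ⊥
d → c = N → ⊥ = N  [¬N ∨ ⊥]
(b ∧ a) → (d → c) = ⊥ → N = ⊤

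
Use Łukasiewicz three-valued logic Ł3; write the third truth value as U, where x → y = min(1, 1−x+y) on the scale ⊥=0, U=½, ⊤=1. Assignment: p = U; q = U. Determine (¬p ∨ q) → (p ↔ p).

⊤

¬p = ¬U = U
¬p ∨ q = U ∨ U = U
p ↔ p = U ↔ U = ⊤  [1 − |½−½|]
(¬p ∨ q) → (p ↔ p) = U → ⊤ = ⊤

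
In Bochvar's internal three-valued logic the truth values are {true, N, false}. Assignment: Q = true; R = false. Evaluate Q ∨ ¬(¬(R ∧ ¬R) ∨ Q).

true

¬R = ¬false = true
R ∧ ¬R = false ∧ true = false
¬(R ∧ ¬R) = ¬false = true
¬(R ∧ ¬R) ∨ Q = true ∨ true = true
¬(¬(R ∧ ¬R) ∨ Q) = ¬true = false
Q ∨ ¬(¬(R ∧ ¬R) ∨ Q) = true ∨ false = true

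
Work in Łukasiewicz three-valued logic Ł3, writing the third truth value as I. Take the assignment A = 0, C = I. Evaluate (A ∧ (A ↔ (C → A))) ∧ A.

C → A = I → 0 = I
A ↔ (C → A) = 0 ↔ I = I
A ∧ (A ↔ (C → A)) = 0 ∧ I = 0
(A ∧ (A ↔ (C → A))) ∧ A = 0 ∧ 0 = 0

0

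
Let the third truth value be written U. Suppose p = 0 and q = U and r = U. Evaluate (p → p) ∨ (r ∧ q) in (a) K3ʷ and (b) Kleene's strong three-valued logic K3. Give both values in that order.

In K3ʷ: p → p = 0 → 0 = 1
r ∧ q = U ∧ U = U
(p → p) ∨ (r ∧ q) = 1 ∨ U = U
In Kleene's strong three-valued logic K3: p → p = 0 → 0 = 1
r ∧ q = U ∧ U = U
(p → p) ∨ (r ∧ q) = 1 ∨ U = 1
They differ because K3ʷ and Kleene's strong three-valued logic K3 treat U differently under the binary connectives.

U; 1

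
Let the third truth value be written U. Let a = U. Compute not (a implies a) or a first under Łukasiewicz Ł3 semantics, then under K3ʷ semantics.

In Łukasiewicz Ł3: a implies a = U implies U = 1  [min(1, 1−½+½)]
not (a implies a) = not 1 = 0
not (a implies a) or a = 0 or U = U
In K3ʷ: a implies a = U implies U = U  [any arg is the third value ⇒ result is the third value]
not (a implies a) = not U = U
not (a implies a) or a = U or U = U

U; U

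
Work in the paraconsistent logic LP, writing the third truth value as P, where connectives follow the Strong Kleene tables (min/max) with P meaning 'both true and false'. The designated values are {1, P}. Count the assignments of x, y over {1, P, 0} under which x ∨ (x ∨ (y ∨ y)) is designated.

Of the 9 assignments, 8 give a value in {1, P}.

8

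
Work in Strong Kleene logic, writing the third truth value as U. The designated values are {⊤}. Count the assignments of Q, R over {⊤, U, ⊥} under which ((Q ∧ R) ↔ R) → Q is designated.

4

Designated under: (Q=⊤, R=⊤); (Q=⊤, R=U); (Q=⊤, R=⊥); (Q=⊥, R=⊤).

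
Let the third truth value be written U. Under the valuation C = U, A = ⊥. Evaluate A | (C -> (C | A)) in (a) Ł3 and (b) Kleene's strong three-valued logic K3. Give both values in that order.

⊤; U

In Ł3: C | A = U | ⊥ = U
C -> (C | A) = U -> U = ⊤
A | (C -> (C | A)) = ⊥ | ⊤ = ⊤
In Kleene's strong three-valued logic K3: C | A = U | ⊥ = U
C -> (C | A) = U -> U = U
A | (C -> (C | A)) = ⊥ | U = U
They differ because Ł3 and Kleene's strong three-valued logic K3 treat U differently under implication.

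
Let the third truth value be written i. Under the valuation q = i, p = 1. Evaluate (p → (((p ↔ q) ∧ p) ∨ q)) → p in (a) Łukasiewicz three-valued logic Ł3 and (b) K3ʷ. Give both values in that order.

In Łukasiewicz three-valued logic Ł3: p ↔ q = 1 ↔ i = i  [1 − |1−½|]
(p ↔ q) ∧ p = i ∧ 1 = i
((p ↔ q) ∧ p) ∨ q = i ∨ i = i
p → (((p ↔ q) ∧ p) ∨ q) = 1 → i = i
(p → (((p ↔ q) ∧ p) ∨ q)) → p = i → 1 = 1
In K3ʷ: p ↔ q = 1 ↔ i = i
(p ↔ q) ∧ p = i ∧ 1 = i
((p ↔ q) ∧ p) ∨ q = i ∨ i = i
p → (((p ↔ q) ∧ p) ∨ q) = 1 → i = i  [any arg is the third value ⇒ result is the third value]
(p → (((p ↔ q) ∧ p) ∨ q)) → p = i → 1 = i
They differ because Łukasiewicz three-valued logic Ł3 and K3ʷ treat i differently under the binary connectives.

1; i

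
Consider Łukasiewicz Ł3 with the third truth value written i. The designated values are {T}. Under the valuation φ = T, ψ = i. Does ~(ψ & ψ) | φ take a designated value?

ψ & ψ = i & i = i
~(ψ & ψ) = ~i = i
~(ψ & ψ) | φ = i | T = T
T ∈ {T}.

Yes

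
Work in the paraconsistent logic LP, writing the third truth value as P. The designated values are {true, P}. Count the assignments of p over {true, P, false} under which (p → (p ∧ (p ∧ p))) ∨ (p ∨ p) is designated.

p=true: true ✓
p=P: P ✓
p=false: true ✓

3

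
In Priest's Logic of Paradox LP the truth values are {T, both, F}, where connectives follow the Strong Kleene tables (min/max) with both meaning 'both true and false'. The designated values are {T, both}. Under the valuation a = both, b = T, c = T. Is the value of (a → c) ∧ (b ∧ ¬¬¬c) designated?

a → c = both → T = T  [¬both ∨ T]
¬c = ¬T = F
¬¬c = ¬F = T
¬¬¬c = ¬T = F
b ∧ ¬¬¬c = T ∧ F = F
(a → c) ∧ (b ∧ ¬¬¬c) = T ∧ F = F
F ∉ {T, both}.

No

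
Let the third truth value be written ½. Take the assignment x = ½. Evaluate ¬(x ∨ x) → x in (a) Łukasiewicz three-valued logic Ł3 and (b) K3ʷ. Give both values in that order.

T; ½

In Łukasiewicz three-valued logic Ł3: x ∨ x = ½ ∨ ½ = ½
¬(x ∨ x) = ¬½ = ½
¬(x ∨ x) → x = ½ → ½ = T  [min(1, 1−½+½)]
In K3ʷ: x ∨ x = ½ ∨ ½ = ½
¬(x ∨ x) = ¬½ = ½
¬(x ∨ x) → x = ½ → ½ = ½  [any arg is the third value ⇒ result is the third value]
They differ because Łukasiewicz three-valued logic Ł3 and K3ʷ treat ½ differently under the binary connectives.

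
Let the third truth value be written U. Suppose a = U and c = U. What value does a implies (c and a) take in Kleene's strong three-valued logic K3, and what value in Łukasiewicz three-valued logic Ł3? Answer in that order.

U; T

In Kleene's strong three-valued logic K3: c and a = U and U = U
a implies (c and a) = U implies U = U  [not U or U]
In Łukasiewicz three-valued logic Ł3: c and a = U and U = U
a implies (c and a) = U implies U = T  [min(1, 1−½+½)]
They differ because Kleene's strong three-valued logic K3 and Łukasiewicz three-valued logic Ł3 treat U differently under implication.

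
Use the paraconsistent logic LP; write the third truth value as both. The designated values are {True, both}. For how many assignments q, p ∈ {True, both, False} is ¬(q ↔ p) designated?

7

Of the 9 assignments, 7 give a value in {True, both}.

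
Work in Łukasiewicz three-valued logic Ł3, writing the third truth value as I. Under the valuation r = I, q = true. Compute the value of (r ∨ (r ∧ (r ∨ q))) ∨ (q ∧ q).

r ∨ q = I ∨ true = true
r ∧ (r ∨ q) = I ∧ true = I
r ∨ (r ∧ (r ∨ q)) = I ∨ I = I
q ∧ q = true ∧ true = true
(r ∨ (r ∧ (r ∨ q))) ∨ (q ∧ q) = I ∨ true = true

true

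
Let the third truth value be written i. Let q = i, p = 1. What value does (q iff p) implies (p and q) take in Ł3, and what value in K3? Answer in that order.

1; i

In Ł3: q iff p = i iff 1 = i  [1 − |½−1|]
p and q = 1 and i = i
(q iff p) implies (p and q) = i implies i = 1
In K3: q iff p = i iff 1 = i
p and q = 1 and i = i
(q iff p) implies (p and q) = i implies i = i  [not i or i]
They differ because Ł3 and K3 treat i differently under implication.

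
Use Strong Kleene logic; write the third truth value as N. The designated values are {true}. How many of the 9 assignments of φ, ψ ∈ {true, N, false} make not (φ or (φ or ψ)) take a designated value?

1

Designated under: (φ=false, ψ=false).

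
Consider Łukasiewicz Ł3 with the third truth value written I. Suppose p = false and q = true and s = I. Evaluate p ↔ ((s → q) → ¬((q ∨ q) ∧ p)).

false

s → q = I → true = true
q ∨ q = true ∨ true = true
(q ∨ q) ∧ p = true ∧ false = false
¬((q ∨ q) ∧ p) = ¬false = true
(s → q) → ¬((q ∨ q) ∧ p) = true → true = true
p ↔ ((s → q) → ¬((q ∨ q) ∧ p)) = false ↔ true = false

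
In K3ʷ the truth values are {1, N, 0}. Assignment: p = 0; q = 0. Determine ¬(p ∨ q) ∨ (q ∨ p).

p ∨ q = 0 ∨ 0 = 0
¬(p ∨ q) = ¬0 = 1
q ∨ p = 0 ∨ 0 = 0
¬(p ∨ q) ∨ (q ∨ p) = 1 ∨ 0 = 1

1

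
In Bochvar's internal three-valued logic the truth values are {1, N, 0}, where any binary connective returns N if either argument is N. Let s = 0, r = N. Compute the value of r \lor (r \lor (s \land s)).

N

s \land s = 0 \land 0 = 0
r \lor (s \land s) = N \lor 0 = N
r \lor (r \lor (s \land s)) = N \lor N = N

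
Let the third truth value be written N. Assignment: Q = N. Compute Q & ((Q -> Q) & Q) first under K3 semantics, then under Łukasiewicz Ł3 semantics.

N; N

In K3: Q -> Q = N -> N = N  [~N | N]
(Q -> Q) & Q = N & N = N
Q & ((Q -> Q) & Q) = N & N = N
In Łukasiewicz Ł3: Q -> Q = N -> N = 1
(Q -> Q) & Q = 1 & N = N
Q & ((Q -> Q) & Q) = N & N = N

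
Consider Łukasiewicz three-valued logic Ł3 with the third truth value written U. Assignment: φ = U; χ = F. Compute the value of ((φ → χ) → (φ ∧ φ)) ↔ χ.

φ → χ = U → F = U
φ ∧ φ = U ∧ U = U
(φ → χ) → (φ ∧ φ) = U → U = T
((φ → χ) → (φ ∧ φ)) ↔ χ = T ↔ F = F

F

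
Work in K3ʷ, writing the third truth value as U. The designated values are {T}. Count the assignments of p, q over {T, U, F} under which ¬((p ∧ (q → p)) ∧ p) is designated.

2

Designated under: (p=F, q=T); (p=F, q=F).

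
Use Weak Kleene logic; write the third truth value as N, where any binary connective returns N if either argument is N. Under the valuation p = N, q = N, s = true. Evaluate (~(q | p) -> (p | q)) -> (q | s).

N

q | p = N | N = N
~(q | p) = ~N = N
p | q = N | N = N
~(q | p) -> (p | q) = N -> N = N  [any arg is the third value ⇒ result is the third value]
q | s = N | true = N
(~(q | p) -> (p | q)) -> (q | s) = N -> N = N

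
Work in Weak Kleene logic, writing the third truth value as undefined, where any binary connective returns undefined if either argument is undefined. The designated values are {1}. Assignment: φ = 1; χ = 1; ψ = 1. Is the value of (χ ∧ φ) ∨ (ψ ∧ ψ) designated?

χ ∧ φ = 1 ∧ 1 = 1
ψ ∧ ψ = 1 ∧ 1 = 1
(χ ∧ φ) ∨ (ψ ∧ ψ) = 1 ∨ 1 = 1
1 ∈ {1}.

Yes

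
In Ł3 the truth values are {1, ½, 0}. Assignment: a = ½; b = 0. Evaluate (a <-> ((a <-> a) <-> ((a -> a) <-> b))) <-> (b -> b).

½

a <-> a = ½ <-> ½ = 1  [1 − |½−½|]
a -> a = ½ -> ½ = 1
(a -> a) <-> b = 1 <-> 0 = 0
(a <-> a) <-> ((a -> a) <-> b) = 1 <-> 0 = 0
a <-> ((a <-> a) <-> ((a -> a) <-> b)) = ½ <-> 0 = ½
b -> b = 0 -> 0 = 1
(a <-> ((a <-> a) <-> ((a -> a) <-> b))) <-> (b -> b) = ½ <-> 1 = ½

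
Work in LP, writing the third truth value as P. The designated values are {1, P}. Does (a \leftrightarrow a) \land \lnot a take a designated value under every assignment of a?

Countermodel: a=1 gives 0, which is not designated.

No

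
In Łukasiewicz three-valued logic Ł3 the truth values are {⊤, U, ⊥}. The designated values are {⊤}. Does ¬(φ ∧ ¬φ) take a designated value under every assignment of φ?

Countermodel: φ=U gives U, which is not designated.

No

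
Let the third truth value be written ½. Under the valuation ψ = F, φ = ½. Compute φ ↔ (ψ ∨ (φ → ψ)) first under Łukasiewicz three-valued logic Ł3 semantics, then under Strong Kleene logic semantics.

In Łukasiewicz three-valued logic Ł3: φ → ψ = ½ → F = ½  [min(1, 1−½+0)]
ψ ∨ (φ → ψ) = F ∨ ½ = ½
φ ↔ (ψ ∨ (φ → ψ)) = ½ ↔ ½ = T
In Strong Kleene logic: φ → ψ = ½ → F = ½  [¬½ ∨ F]
ψ ∨ (φ → ψ) = F ∨ ½ = ½
φ ↔ (ψ ∨ (φ → ψ)) = ½ ↔ ½ = ½
They differ because Łukasiewicz three-valued logic Ł3 and Strong Kleene logic treat ½ differently under implication.

T; ½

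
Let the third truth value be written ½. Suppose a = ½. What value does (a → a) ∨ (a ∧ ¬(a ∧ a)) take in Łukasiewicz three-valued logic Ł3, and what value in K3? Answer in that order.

1; ½

In Łukasiewicz three-valued logic Ł3: a → a = ½ → ½ = 1
a ∧ a = ½ ∧ ½ = ½
¬(a ∧ a) = ¬½ = ½
a ∧ ¬(a ∧ a) = ½ ∧ ½ = ½
(a → a) ∨ (a ∧ ¬(a ∧ a)) = 1 ∨ ½ = 1
In K3: a → a = ½ → ½ = ½  [¬½ ∨ ½]
a ∧ a = ½ ∧ ½ = ½
¬(a ∧ a) = ¬½ = ½
a ∧ ¬(a ∧ a) = ½ ∧ ½ = ½
(a → a) ∨ (a ∧ ¬(a ∧ a)) = ½ ∨ ½ = ½
They differ because Łukasiewicz three-valued logic Ł3 and K3 treat ½ differently under implication.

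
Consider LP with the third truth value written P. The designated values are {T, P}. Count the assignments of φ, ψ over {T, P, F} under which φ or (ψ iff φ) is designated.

Of the 9 assignments, 8 give a value in {T, P}.

8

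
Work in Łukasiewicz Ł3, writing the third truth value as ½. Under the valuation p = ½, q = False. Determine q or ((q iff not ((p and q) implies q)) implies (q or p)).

p and q = ½ and False = False
(p and q) implies q = False implies False = True
not ((p and q) implies q) = not True = False
q iff not ((p and q) implies q) = False iff False = True
q or p = False or ½ = ½
(q iff not ((p and q) implies q)) implies (q or p) = True implies ½ = ½  [min(1, 1−1+½)]
q or ((q iff not ((p and q) implies q)) implies (q or p)) = False or ½ = ½

½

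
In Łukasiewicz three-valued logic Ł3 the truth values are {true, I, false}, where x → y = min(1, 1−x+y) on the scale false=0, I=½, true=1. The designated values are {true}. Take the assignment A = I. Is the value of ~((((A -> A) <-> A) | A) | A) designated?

A -> A = I -> I = true  [min(1, 1−½+½)]
(A -> A) <-> A = true <-> I = I
((A -> A) <-> A) | A = I | I = I
(((A -> A) <-> A) | A) | A = I | I = I
~((((A -> A) <-> A) | A) | A) = ~I = I
I ∉ {true}.

No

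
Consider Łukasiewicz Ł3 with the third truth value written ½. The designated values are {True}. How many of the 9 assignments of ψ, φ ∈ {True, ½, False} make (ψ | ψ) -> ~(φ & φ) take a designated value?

6

Of the 9 assignments, 6 give a value in {True}.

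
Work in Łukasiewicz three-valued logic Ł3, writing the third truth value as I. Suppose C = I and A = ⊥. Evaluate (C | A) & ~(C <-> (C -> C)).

C | A = I | ⊥ = I
C -> C = I -> I = ⊤  [min(1, 1−½+½)]
C <-> (C -> C) = I <-> ⊤ = I
~(C <-> (C -> C)) = ~I = I
(C | A) & ~(C <-> (C -> C)) = I & I = I

I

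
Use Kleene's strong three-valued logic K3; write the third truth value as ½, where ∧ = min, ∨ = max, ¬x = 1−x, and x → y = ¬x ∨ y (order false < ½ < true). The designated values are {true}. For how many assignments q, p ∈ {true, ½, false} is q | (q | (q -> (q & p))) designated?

6

Of the 9 assignments, 6 give a value in {true}.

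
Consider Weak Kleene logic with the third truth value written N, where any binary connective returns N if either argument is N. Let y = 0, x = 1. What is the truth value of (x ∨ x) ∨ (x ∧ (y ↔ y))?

x ∨ x = 1 ∨ 1 = 1
y ↔ y = 0 ↔ 0 = 1
x ∧ (y ↔ y) = 1 ∧ 1 = 1
(x ∨ x) ∨ (x ∧ (y ↔ y)) = 1 ∨ 1 = 1

1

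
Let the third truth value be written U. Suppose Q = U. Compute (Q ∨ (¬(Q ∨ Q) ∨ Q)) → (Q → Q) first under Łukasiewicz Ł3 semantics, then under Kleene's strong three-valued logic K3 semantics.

true; U

In Łukasiewicz Ł3: Q ∨ Q = U ∨ U = U
¬(Q ∨ Q) = ¬U = U
¬(Q ∨ Q) ∨ Q = U ∨ U = U
Q ∨ (¬(Q ∨ Q) ∨ Q) = U ∨ U = U
Q → Q = U → U = true
(Q ∨ (¬(Q ∨ Q) ∨ Q)) → (Q → Q) = U → true = true
In Kleene's strong three-valued logic K3: Q ∨ Q = U ∨ U = U
¬(Q ∨ Q) = ¬U = U
¬(Q ∨ Q) ∨ Q = U ∨ U = U
Q ∨ (¬(Q ∨ Q) ∨ Q) = U ∨ U = U
Q → Q = U → U = U  [¬U ∨ U]
(Q ∨ (¬(Q ∨ Q) ∨ Q)) → (Q → Q) = U → U = U
They differ because Łukasiewicz Ł3 and Kleene's strong three-valued logic K3 treat U differently under implication.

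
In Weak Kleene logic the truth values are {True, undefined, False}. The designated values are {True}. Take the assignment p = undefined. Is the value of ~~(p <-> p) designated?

No

p <-> p = undefined <-> undefined = undefined
~(p <-> p) = ~undefined = undefined
~~(p <-> p) = ~undefined = undefined
undefined ∉ {True}.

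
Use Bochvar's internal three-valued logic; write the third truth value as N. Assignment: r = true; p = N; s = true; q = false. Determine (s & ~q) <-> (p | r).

~q = ~false = true
s & ~q = true & true = true
p | r = N | true = N
(s & ~q) <-> (p | r) = true <-> N = N

N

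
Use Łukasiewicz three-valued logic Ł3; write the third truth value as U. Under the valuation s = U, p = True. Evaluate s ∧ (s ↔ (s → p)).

U

s → p = U → True = True  [min(1, 1−½+1)]
s ↔ (s → p) = U ↔ True = U
s ∧ (s ↔ (s → p)) = U ∧ U = U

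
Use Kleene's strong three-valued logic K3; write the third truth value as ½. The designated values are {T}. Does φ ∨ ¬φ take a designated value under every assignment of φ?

Countermodel: φ=½ gives ½, which is not designated.

No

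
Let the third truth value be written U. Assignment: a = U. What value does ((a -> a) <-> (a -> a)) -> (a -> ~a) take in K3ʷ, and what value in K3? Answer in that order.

In K3ʷ: a -> a = U -> U = U  [any arg is the third value ⇒ result is the third value]
a -> a = U -> U = U
(a -> a) <-> (a -> a) = U <-> U = U
~a = ~U = U
a -> ~a = U -> U = U
((a -> a) <-> (a -> a)) -> (a -> ~a) = U -> U = U
In K3: a -> a = U -> U = U  [~U | U]
a -> a = U -> U = U
(a -> a) <-> (a -> a) = U <-> U = U
~a = ~U = U
a -> ~a = U -> U = U
((a -> a) <-> (a -> a)) -> (a -> ~a) = U -> U = U

U; U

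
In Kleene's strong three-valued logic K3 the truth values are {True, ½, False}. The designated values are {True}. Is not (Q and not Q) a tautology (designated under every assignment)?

No

Countermodel: Q=½ gives ½, which is not designated.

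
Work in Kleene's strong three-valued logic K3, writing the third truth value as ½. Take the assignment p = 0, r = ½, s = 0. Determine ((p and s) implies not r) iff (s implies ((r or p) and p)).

p and s = 0 and 0 = 0
not r = not ½ = ½
(p and s) implies not r = 0 implies ½ = 1  [not 0 or ½]
r or p = ½ or 0 = ½
(r or p) and p = ½ and 0 = 0
s implies ((r or p) and p) = 0 implies 0 = 1
((p and s) implies not r) iff (s implies ((r or p) and p)) = 1 iff 1 = 1

1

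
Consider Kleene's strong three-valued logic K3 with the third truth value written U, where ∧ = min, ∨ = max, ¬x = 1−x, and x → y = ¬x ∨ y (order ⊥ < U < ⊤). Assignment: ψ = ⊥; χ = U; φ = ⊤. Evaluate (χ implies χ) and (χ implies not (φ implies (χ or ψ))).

χ implies χ = U implies U = U
χ or ψ = U or ⊥ = U
φ implies (χ or ψ) = ⊤ implies U = U
not (φ implies (χ or ψ)) = not U = U
χ implies not (φ implies (χ or ψ)) = U implies U = U
(χ implies χ) and (χ implies not (φ implies (χ or ψ))) = U and U = U

U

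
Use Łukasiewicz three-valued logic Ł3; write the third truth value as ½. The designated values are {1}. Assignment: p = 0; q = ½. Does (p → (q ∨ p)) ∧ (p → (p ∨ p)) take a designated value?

Yes

q ∨ p = ½ ∨ 0 = ½
p → (q ∨ p) = 0 → ½ = 1  [min(1, 1−0+½)]
p ∨ p = 0 ∨ 0 = 0
p → (p ∨ p) = 0 → 0 = 1
(p → (q ∨ p)) ∧ (p → (p ∨ p)) = 1 ∧ 1 = 1
1 ∈ {1}.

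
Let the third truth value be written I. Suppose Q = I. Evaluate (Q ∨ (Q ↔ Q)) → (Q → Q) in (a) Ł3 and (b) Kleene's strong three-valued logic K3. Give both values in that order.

true; I

In Ł3: Q ↔ Q = I ↔ I = true  [1 − |½−½|]
Q ∨ (Q ↔ Q) = I ∨ true = true
Q → Q = I → I = true
(Q ∨ (Q ↔ Q)) → (Q → Q) = true → true = true
In Kleene's strong three-valued logic K3: Q ↔ Q = I ↔ I = I
Q ∨ (Q ↔ Q) = I ∨ I = I
Q → Q = I → I = I
(Q ∨ (Q ↔ Q)) → (Q → Q) = I → I = I
They differ because Ł3 and Kleene's strong three-valued logic K3 treat I differently under implication.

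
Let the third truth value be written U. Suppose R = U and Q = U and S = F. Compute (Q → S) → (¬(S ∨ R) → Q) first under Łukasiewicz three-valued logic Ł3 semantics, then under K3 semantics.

T; U

In Łukasiewicz three-valued logic Ł3: Q → S = U → F = U  [min(1, 1−½+0)]
S ∨ R = F ∨ U = U
¬(S ∨ R) = ¬U = U
¬(S ∨ R) → Q = U → U = T
(Q → S) → (¬(S ∨ R) → Q) = U → T = T
In K3: Q → S = U → F = U
S ∨ R = F ∨ U = U
¬(S ∨ R) = ¬U = U
¬(S ∨ R) → Q = U → U = U
(Q → S) → (¬(S ∨ R) → Q) = U → U = U
They differ because Łukasiewicz three-valued logic Ł3 and K3 treat U differently under implication.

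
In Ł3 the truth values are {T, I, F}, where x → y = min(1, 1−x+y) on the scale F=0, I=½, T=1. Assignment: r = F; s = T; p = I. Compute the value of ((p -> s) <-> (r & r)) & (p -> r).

p -> s = I -> T = T
r & r = F & F = F
(p -> s) <-> (r & r) = T <-> F = F
p -> r = I -> F = I
((p -> s) <-> (r & r)) & (p -> r) = F & I = F

F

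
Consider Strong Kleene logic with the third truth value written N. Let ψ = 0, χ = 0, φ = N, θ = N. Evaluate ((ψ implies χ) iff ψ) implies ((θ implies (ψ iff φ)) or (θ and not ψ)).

1

ψ implies χ = 0 implies 0 = 1
(ψ implies χ) iff ψ = 1 iff 0 = 0
ψ iff φ = 0 iff N = N
θ implies (ψ iff φ) = N implies N = N
not ψ = not 0 = 1
θ and not ψ = N and 1 = N
(θ implies (ψ iff φ)) or (θ and not ψ) = N or N = N
((ψ implies χ) iff ψ) implies ((θ implies (ψ iff φ)) or (θ and not ψ)) = 0 implies N = 1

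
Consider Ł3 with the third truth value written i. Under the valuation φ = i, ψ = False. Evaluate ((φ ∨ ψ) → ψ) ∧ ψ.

φ ∨ ψ = i ∨ False = i
(φ ∨ ψ) → ψ = i → False = i
((φ ∨ ψ) → ψ) ∧ ψ = i ∧ False = False

False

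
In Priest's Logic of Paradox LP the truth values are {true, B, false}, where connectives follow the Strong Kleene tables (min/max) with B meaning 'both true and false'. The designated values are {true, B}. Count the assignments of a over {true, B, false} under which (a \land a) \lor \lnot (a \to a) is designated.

a=true: true ✓
a=B: B ✓
a=false: false ·

2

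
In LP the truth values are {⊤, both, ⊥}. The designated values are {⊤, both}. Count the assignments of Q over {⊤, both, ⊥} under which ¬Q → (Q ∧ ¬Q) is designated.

2

Q=⊤: ⊤ ✓
Q=both: both ✓
Q=⊥: ⊥ ·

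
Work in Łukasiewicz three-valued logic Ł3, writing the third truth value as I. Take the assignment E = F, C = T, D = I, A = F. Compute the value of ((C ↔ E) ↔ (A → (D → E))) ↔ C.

C ↔ E = T ↔ F = F
D → E = I → F = I
A → (D → E) = F → I = T
(C ↔ E) ↔ (A → (D → E)) = F ↔ T = F
((C ↔ E) ↔ (A → (D → E))) ↔ C = F ↔ T = F

F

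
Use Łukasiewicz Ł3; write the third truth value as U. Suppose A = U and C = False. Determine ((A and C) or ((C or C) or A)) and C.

A and C = U and False = False
C or C = False or False = False
(C or C) or A = False or U = U
(A and C) or ((C or C) or A) = False or U = U
((A and C) or ((C or C) or A)) and C = U and False = False

False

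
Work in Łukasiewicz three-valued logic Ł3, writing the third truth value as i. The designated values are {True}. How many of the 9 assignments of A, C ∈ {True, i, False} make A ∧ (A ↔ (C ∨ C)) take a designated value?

1

Designated under: (A=True, C=True).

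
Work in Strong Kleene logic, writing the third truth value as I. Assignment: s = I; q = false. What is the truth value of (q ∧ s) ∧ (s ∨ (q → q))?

false

q ∧ s = false ∧ I = false
q → q = false → false = true
s ∨ (q → q) = I ∨ true = true
(q ∧ s) ∧ (s ∨ (q → q)) = false ∧ true = false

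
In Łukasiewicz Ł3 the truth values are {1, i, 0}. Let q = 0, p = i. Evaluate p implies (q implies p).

q implies p = 0 implies i = 1
p implies (q implies p) = i implies 1 = 1

1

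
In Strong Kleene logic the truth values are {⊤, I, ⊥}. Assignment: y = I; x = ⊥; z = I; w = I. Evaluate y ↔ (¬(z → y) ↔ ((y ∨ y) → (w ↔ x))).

I

z → y = I → I = I  [¬I ∨ I]
¬(z → y) = ¬I = I
y ∨ y = I ∨ I = I
w ↔ x = I ↔ ⊥ = I
(y ∨ y) → (w ↔ x) = I → I = I
¬(z → y) ↔ ((y ∨ y) → (w ↔ x)) = I ↔ I = I
y ↔ (¬(z → y) ↔ ((y ∨ y) → (w ↔ x))) = I ↔ I = I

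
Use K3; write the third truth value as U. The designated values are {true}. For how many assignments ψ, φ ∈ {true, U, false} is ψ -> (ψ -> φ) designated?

5

Of the 9 assignments, 5 give a value in {true}.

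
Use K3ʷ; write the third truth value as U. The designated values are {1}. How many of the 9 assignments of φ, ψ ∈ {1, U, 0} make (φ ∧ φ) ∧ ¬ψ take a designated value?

1

Designated under: (φ=1, ψ=0).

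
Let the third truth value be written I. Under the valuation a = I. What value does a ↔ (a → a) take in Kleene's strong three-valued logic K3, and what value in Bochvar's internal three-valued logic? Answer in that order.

I; I

In Kleene's strong three-valued logic K3: a → a = I → I = I  [¬I ∨ I]
a ↔ (a → a) = I ↔ I = I
In Bochvar's internal three-valued logic: a → a = I → I = I  [any arg is the third value ⇒ result is the third value]
a ↔ (a → a) = I ↔ I = I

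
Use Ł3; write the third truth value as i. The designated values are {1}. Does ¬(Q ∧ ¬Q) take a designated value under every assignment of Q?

No

Countermodel: Q=i gives i, which is not designated.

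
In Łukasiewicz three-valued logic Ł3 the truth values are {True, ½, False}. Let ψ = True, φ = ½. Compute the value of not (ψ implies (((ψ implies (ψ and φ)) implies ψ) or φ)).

ψ and φ = True and ½ = ½
ψ implies (ψ and φ) = True implies ½ = ½  [min(1, 1−1+½)]
(ψ implies (ψ and φ)) implies ψ = ½ implies True = True
((ψ implies (ψ and φ)) implies ψ) or φ = True or ½ = True
ψ implies (((ψ implies (ψ and φ)) implies ψ) or φ) = True implies True = True
not (ψ implies (((ψ implies (ψ and φ)) implies ψ) or φ)) = not True = False

False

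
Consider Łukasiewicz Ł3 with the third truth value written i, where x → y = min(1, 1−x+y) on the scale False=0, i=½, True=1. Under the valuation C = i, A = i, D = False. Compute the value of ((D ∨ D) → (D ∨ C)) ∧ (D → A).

True

D ∨ D = False ∨ False = False
D ∨ C = False ∨ i = i
(D ∨ D) → (D ∨ C) = False → i = True
D → A = False → i = True
((D ∨ D) → (D ∨ C)) ∧ (D → A) = True ∧ True = True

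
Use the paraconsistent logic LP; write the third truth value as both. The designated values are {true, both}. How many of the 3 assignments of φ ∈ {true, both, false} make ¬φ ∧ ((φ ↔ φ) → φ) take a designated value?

1

φ=true: false ·
φ=both: both ✓
φ=false: false ·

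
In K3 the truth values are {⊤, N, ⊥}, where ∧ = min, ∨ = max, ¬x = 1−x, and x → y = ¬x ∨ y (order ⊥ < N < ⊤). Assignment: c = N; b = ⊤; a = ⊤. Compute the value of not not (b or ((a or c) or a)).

a or c = ⊤ or N = ⊤
(a or c) or a = ⊤ or ⊤ = ⊤
b or ((a or c) or a) = ⊤ or ⊤ = ⊤
not (b or ((a or c) or a)) = not ⊤ = ⊥
not not (b or ((a or c) or a)) = not ⊥ = ⊤

⊤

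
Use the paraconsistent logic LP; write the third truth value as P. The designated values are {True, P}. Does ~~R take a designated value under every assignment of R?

Countermodel: R=False gives False, which is not designated.

No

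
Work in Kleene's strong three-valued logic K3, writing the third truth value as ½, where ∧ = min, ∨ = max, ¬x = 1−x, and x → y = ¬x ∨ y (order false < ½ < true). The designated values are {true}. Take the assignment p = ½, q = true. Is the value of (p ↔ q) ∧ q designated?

No

p ↔ q = ½ ↔ true = ½
(p ↔ q) ∧ q = ½ ∧ true = ½
½ ∉ {true}.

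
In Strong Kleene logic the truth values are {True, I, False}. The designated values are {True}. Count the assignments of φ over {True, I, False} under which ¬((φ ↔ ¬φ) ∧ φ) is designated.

2

φ=True: True ✓
φ=I: I ·
φ=False: True ✓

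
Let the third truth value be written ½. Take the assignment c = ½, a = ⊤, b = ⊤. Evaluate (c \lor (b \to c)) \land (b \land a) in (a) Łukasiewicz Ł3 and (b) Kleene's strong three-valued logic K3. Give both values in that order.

In Łukasiewicz Ł3: b \to c = ⊤ \to ½ = ½  [min(1, 1−1+½)]
c \lor (b \to c) = ½ \lor ½ = ½
b \land a = ⊤ \land ⊤ = ⊤
(c \lor (b \to c)) \land (b \land a) = ½ \land ⊤ = ½
In Kleene's strong three-valued logic K3: b \to c = ⊤ \to ½ = ½  [\lnot ⊤ \lor ½]
c \lor (b \to c) = ½ \lor ½ = ½
b \land a = ⊤ \land ⊤ = ⊤
(c \lor (b \to c)) \land (b \land a) = ½ \land ⊤ = ½

½; ½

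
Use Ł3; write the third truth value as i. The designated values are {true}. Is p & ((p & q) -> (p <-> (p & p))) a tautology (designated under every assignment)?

Countermodel: p=i, q=true gives i, which is not designated.

No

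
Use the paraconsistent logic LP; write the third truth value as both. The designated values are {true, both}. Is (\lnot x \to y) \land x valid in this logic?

No

Countermodel: x=false, y=true gives false, which is not designated.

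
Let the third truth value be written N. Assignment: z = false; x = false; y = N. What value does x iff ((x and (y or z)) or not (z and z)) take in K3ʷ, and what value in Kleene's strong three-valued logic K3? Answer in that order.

N; false

In K3ʷ: y or z = N or false = N
x and (y or z) = false and N = N
z and z = false and false = false
not (z and z) = not false = true
(x and (y or z)) or not (z and z) = N or true = N
x iff ((x and (y or z)) or not (z and z)) = false iff N = N
In Kleene's strong three-valued logic K3: y or z = N or false = N
x and (y or z) = false and N = false
z and z = false and false = false
not (z and z) = not false = true
(x and (y or z)) or not (z and z) = false or true = true
x iff ((x and (y or z)) or not (z and z)) = false iff true = false
They differ because K3ʷ and Kleene's strong three-valued logic K3 treat N differently under the binary connectives.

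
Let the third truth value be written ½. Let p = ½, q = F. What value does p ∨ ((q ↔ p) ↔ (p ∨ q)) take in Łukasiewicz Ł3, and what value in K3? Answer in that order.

T; ½

In Łukasiewicz Ł3: q ↔ p = F ↔ ½ = ½  [1 − |0−½|]
p ∨ q = ½ ∨ F = ½
(q ↔ p) ↔ (p ∨ q) = ½ ↔ ½ = T
p ∨ ((q ↔ p) ↔ (p ∨ q)) = ½ ∨ T = T
In K3: q ↔ p = F ↔ ½ = ½
p ∨ q = ½ ∨ F = ½
(q ↔ p) ↔ (p ∨ q) = ½ ↔ ½ = ½
p ∨ ((q ↔ p) ↔ (p ∨ q)) = ½ ∨ ½ = ½
They differ because Łukasiewicz Ł3 and K3 treat ½ differently under implication.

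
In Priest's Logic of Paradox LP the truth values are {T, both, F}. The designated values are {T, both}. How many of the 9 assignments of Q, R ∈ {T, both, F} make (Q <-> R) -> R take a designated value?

8

Of the 9 assignments, 8 give a value in {T, both}.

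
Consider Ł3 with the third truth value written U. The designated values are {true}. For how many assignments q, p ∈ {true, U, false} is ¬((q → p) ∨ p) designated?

1

Designated under: (q=true, p=false).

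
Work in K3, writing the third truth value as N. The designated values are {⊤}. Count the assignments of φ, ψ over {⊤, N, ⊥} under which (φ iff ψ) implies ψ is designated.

4

Designated under: (φ=⊤, ψ=⊤); (φ=⊤, ψ=⊥); (φ=N, ψ=⊤); (φ=⊥, ψ=⊤).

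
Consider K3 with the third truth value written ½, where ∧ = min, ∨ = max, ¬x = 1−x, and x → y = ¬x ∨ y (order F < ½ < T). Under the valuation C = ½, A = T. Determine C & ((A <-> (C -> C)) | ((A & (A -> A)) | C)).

C -> C = ½ -> ½ = ½  [~½ | ½]
A <-> (C -> C) = T <-> ½ = ½
A -> A = T -> T = T
A & (A -> A) = T & T = T
(A & (A -> A)) | C = T | ½ = T
(A <-> (C -> C)) | ((A & (A -> A)) | C) = ½ | T = T
C & ((A <-> (C -> C)) | ((A & (A -> A)) | C)) = ½ & T = ½

½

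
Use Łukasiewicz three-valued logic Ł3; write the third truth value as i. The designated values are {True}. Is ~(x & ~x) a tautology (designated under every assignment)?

Countermodel: x=i gives i, which is not designated.

No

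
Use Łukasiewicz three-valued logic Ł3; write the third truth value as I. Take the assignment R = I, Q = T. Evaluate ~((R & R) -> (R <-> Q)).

R & R = I & I = I
R <-> Q = I <-> T = I  [1 − |½−1|]
(R & R) -> (R <-> Q) = I -> I = T
~((R & R) -> (R <-> Q)) = ~T = F

F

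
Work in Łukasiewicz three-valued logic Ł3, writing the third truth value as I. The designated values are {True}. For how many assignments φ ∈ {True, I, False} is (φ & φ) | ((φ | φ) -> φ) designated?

3

φ=True: True ✓
φ=I: True ✓
φ=False: True ✓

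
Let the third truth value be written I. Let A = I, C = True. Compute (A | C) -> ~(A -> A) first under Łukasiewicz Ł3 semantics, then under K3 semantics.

In Łukasiewicz Ł3: A | C = I | True = True
A -> A = I -> I = True  [min(1, 1−½+½)]
~(A -> A) = ~True = False
(A | C) -> ~(A -> A) = True -> False = False
In K3: A | C = I | True = True
A -> A = I -> I = I  [~I | I]
~(A -> A) = ~I = I
(A | C) -> ~(A -> A) = True -> I = I
They differ because Łukasiewicz Ł3 and K3 treat I differently under implication.

False; I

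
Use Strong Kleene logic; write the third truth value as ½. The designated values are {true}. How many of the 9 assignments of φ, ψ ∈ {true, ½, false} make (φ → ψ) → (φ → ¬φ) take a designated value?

4

Designated under: (φ=true, ψ=false); (φ=false, ψ=true); (φ=false, ψ=½); (φ=false, ψ=false).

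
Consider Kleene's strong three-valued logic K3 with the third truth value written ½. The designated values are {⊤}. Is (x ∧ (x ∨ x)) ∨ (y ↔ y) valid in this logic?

No

Countermodel: x=½, y=½ gives ½, which is not designated.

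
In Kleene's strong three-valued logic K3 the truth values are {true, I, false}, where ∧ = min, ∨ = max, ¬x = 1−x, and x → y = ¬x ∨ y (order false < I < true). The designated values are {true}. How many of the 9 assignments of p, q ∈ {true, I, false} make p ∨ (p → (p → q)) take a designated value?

Of the 9 assignments, 7 give a value in {true}.

7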